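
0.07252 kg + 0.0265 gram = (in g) 72.55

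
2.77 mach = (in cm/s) 9.432e+04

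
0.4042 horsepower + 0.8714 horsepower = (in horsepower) 1.276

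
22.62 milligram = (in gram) 0.02262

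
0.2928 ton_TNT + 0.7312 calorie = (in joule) 1.225e+09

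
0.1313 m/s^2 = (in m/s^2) 0.1313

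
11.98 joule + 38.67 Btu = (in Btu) 38.68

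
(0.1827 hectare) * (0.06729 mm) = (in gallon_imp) 27.04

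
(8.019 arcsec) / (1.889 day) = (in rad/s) 2.382e-10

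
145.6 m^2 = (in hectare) 0.01456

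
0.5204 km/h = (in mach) 0.0004245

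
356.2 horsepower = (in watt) 2.656e+05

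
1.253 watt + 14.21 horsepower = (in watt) 1.06e+04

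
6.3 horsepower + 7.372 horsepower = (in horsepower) 13.67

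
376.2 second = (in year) 1.193e-05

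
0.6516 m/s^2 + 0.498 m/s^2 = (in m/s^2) 1.15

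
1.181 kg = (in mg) 1.181e+06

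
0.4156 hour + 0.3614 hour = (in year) 8.87e-05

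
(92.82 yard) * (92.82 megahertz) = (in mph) 1.762e+10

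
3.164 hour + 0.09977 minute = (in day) 0.1319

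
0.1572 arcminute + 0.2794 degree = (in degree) 0.282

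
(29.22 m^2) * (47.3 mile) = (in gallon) 5.876e+08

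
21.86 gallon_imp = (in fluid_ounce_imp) 3498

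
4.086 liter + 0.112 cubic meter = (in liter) 116.1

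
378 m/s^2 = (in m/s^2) 378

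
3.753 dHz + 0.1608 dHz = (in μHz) 3.914e+05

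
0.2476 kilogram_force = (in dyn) 2.428e+05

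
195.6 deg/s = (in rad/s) 3.414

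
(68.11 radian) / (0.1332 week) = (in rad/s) 0.0008455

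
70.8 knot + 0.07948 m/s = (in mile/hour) 81.65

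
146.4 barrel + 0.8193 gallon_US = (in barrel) 146.4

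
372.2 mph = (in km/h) 599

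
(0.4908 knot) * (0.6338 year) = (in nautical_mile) 2725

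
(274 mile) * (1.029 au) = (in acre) 1.677e+13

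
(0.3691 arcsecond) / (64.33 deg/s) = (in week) 2.635e-12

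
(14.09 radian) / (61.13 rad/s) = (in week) 3.811e-07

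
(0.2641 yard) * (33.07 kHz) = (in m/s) 7986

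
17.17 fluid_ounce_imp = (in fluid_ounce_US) 16.5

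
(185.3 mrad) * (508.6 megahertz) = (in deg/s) 5.4e+09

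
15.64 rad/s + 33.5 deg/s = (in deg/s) 929.6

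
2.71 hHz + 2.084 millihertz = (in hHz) 2.71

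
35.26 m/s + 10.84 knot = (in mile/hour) 91.35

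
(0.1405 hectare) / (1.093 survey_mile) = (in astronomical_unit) 5.339e-12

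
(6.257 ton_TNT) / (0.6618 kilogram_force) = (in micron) 4.034e+15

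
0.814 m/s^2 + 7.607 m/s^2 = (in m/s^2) 8.421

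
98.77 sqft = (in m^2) 9.176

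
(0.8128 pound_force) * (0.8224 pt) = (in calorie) 0.0002507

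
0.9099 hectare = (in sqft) 9.794e+04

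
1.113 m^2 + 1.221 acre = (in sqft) 5.32e+04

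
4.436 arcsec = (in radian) 2.151e-05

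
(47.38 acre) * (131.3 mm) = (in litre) 2.518e+07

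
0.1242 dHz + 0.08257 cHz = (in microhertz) 1.325e+04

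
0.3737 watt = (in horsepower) 0.0005011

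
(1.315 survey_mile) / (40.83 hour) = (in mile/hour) 0.03221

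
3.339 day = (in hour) 80.14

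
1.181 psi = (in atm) 0.08036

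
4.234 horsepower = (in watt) 3157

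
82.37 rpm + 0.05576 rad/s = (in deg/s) 497.4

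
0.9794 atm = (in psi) 14.39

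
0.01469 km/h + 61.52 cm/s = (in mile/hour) 1.385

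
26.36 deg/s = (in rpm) 4.393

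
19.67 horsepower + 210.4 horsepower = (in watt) 1.716e+05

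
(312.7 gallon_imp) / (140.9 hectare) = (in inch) 3.972e-05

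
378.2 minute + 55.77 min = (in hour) 7.233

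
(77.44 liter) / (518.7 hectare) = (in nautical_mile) 8.061e-12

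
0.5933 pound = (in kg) 0.2691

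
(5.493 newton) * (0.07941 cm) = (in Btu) 4.134e-06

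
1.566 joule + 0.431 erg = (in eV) 9.774e+18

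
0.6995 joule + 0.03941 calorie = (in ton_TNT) 2.066e-10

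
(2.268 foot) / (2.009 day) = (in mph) 8.909e-06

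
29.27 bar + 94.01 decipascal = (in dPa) 2.927e+07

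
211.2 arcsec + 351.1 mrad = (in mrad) 352.1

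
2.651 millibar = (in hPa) 2.651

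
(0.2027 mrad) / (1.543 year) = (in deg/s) 2.387e-10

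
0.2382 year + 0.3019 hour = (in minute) 1.252e+05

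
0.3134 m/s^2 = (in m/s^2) 0.3134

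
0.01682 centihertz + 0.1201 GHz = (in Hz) 1.201e+08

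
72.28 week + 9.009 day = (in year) 1.411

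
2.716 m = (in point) 7699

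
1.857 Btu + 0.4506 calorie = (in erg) 1.961e+10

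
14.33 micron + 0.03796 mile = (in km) 0.06109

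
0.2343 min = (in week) 2.324e-05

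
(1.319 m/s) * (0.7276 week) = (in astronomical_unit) 3.88e-06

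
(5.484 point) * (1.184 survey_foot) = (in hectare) 6.982e-08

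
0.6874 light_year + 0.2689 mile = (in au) 4.347e+04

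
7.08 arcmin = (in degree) 0.118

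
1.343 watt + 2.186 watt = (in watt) 3.529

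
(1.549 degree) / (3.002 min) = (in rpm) 0.001433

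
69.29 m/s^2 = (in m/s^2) 69.29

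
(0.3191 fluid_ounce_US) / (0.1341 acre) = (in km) 1.739e-11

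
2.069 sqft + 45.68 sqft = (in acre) 0.001096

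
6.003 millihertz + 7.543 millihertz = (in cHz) 1.355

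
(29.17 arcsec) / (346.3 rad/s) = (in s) 4.084e-07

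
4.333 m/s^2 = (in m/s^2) 4.333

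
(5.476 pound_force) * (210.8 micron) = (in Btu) 4.867e-06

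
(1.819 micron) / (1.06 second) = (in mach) 5.04e-09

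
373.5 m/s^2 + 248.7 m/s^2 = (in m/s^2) 622.2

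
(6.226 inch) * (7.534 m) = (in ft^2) 12.82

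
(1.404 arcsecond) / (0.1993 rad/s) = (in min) 5.692e-07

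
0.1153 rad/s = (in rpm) 1.101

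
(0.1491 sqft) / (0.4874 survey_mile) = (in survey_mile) 1.097e-08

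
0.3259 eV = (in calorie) 1.248e-20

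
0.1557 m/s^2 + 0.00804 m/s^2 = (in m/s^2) 0.1637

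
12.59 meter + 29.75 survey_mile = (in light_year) 5.062e-12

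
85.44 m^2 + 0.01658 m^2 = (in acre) 0.02112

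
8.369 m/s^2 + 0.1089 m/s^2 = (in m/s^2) 8.478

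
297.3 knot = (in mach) 0.4492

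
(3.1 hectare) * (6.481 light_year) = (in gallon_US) 5.021e+23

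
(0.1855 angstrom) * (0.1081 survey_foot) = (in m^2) 6.112e-13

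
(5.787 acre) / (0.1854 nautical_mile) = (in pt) 1.933e+05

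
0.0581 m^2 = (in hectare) 5.81e-06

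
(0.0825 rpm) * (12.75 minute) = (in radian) 6.609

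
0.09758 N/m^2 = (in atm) 9.63e-07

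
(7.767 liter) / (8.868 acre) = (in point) 0.0006135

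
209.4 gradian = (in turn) 0.5235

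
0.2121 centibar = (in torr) 1.591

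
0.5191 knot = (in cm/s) 26.7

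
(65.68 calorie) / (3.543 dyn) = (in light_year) 8.198e-10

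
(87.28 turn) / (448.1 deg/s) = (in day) 0.0008116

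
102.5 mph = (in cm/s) 4582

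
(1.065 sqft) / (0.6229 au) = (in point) 3.01e-09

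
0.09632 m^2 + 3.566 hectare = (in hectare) 3.566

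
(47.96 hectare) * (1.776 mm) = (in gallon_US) 2.25e+05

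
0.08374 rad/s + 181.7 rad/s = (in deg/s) 1.042e+04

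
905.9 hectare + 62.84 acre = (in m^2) 9.313e+06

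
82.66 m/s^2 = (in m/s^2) 82.66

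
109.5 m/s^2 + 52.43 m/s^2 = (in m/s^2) 161.9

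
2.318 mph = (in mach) 0.003043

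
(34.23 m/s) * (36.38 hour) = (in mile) 2786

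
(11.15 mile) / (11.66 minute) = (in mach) 0.07533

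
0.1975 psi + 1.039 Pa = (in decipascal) 1.363e+04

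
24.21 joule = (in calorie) 5.786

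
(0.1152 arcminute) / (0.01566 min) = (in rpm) 0.0003406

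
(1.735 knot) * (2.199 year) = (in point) 1.755e+11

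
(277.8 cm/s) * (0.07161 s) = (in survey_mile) 0.0001236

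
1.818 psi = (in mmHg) 94.02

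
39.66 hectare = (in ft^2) 4.269e+06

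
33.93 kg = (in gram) 3.393e+04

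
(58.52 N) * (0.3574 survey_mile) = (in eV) 2.101e+23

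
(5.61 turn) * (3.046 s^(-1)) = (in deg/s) 6152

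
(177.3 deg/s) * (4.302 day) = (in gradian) 7.322e+07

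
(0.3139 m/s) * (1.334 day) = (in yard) 3.957e+04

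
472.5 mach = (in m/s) 1.609e+05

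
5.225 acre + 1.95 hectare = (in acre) 10.04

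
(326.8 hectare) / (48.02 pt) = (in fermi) 1.929e+23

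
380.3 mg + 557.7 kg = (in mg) 5.577e+08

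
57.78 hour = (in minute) 3467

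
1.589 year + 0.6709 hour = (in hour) 1.392e+04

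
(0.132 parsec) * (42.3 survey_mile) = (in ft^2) 2.985e+21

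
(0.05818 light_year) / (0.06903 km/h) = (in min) 4.784e+14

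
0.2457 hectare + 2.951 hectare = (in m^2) 3.197e+04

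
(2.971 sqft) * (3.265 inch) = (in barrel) 0.144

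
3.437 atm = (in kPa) 348.3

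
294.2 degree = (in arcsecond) 1.059e+06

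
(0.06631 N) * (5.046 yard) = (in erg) 3.06e+06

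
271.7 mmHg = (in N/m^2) 3.622e+04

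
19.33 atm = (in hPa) 1.959e+04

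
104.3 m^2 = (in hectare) 0.01043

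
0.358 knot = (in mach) 0.0005409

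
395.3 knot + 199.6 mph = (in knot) 568.7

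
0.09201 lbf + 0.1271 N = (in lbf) 0.1206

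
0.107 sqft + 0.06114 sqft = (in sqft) 0.1681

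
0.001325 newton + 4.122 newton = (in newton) 4.123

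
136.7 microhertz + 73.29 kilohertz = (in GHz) 7.329e-05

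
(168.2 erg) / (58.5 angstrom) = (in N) 2875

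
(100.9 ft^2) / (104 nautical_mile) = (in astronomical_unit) 3.253e-16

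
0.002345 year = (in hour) 20.54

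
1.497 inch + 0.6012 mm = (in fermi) 3.862e+13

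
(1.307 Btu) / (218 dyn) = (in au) 4.228e-06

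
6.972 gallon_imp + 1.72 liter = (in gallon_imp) 7.35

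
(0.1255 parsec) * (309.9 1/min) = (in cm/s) 2e+18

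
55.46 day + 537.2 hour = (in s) 6.726e+06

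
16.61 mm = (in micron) 1.661e+04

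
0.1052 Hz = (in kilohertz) 0.0001052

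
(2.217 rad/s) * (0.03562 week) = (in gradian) 3.041e+06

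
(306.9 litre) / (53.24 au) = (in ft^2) 4.148e-13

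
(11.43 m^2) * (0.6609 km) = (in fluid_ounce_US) 2.554e+08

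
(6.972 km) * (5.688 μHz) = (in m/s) 0.03966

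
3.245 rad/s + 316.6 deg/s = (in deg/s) 502.5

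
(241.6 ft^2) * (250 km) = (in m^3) 5.611e+06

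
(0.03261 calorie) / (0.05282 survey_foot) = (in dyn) 8.475e+05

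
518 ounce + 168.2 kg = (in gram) 1.829e+05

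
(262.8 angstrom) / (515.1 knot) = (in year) 3.145e-18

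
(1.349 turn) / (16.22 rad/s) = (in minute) 0.008709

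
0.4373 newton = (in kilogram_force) 0.04459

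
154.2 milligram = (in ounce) 0.005439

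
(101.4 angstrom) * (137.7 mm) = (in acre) 3.45e-13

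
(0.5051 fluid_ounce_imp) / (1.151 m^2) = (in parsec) 4.041e-22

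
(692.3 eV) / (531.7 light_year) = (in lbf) 4.957e-36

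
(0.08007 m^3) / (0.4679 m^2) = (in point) 485.1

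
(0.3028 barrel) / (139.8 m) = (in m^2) 0.0003444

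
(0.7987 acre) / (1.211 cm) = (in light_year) 2.821e-11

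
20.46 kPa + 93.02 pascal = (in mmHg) 154.2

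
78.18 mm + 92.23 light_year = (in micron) 8.726e+23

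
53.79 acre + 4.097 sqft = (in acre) 53.79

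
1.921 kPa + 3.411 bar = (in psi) 49.75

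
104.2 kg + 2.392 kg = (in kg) 106.6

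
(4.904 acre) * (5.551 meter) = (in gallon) 2.91e+07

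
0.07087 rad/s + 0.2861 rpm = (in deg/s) 5.777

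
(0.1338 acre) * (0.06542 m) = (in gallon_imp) 7792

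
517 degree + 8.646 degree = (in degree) 525.6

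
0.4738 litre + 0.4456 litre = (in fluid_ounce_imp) 32.36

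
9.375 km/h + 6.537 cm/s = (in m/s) 2.67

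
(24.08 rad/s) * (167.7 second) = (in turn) 642.7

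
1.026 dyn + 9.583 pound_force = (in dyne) 4.263e+06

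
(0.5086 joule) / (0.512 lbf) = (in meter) 0.2233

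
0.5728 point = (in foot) 0.000663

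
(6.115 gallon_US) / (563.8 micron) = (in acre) 0.01015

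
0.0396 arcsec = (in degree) 1.1e-05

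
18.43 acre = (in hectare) 7.458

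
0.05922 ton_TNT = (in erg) 2.478e+15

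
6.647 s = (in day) 7.693e-05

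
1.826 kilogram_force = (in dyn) 1.791e+06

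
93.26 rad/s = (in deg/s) 5343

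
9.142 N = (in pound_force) 2.055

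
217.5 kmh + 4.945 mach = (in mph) 3902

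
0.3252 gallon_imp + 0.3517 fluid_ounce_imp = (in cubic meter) 0.001488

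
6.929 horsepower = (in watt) 5167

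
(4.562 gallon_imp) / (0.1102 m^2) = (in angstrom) 1.882e+09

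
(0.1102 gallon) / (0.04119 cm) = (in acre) 0.0002503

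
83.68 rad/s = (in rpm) 799.1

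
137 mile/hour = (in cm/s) 6124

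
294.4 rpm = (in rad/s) 30.83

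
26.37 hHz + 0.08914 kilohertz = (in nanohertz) 2.726e+12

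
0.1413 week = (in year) 0.00271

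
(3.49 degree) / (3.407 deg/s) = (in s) 1.024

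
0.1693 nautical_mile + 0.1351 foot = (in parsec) 1.016e-14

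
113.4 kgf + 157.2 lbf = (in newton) 1811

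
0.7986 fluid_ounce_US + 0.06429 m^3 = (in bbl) 0.4045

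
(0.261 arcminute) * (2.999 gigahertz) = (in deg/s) 1.305e+07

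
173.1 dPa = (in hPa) 0.1731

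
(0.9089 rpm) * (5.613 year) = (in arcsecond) 3.475e+12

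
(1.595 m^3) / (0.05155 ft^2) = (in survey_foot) 1093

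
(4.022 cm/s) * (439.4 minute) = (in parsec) 3.436e-14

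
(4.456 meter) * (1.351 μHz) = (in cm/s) 0.000602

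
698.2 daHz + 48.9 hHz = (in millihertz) 1.187e+07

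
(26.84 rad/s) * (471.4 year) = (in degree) 2.286e+13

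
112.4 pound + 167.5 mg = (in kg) 50.98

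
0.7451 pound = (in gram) 338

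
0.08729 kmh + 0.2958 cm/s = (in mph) 0.06086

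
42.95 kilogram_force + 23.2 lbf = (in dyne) 5.244e+07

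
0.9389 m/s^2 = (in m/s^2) 0.9389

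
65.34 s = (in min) 1.089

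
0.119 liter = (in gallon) 0.03144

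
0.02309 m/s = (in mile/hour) 0.05165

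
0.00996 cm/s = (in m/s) 9.96e-05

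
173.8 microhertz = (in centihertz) 0.01738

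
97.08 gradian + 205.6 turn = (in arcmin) 4.446e+06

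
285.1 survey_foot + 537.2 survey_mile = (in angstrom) 8.646e+15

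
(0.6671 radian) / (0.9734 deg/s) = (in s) 39.27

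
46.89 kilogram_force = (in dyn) 4.598e+07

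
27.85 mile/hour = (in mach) 0.03656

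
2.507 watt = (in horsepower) 0.003362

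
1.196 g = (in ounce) 0.04219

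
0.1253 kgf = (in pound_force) 0.2762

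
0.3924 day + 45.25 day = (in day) 45.64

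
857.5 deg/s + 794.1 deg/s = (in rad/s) 28.83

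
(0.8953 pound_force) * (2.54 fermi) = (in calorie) 2.418e-15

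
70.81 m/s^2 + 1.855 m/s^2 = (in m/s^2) 72.67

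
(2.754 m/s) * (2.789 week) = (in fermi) 4.645e+21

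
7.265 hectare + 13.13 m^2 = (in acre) 17.96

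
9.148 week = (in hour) 1537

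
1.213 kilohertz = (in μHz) 1.213e+09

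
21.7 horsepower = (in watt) 1.618e+04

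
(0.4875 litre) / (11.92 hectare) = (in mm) 4.09e-06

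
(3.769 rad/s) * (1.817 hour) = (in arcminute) 8.475e+07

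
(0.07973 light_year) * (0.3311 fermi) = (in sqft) 2.688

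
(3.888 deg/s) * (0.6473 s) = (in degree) 2.517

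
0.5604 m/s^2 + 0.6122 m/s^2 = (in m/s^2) 1.173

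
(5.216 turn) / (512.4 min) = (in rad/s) 0.001066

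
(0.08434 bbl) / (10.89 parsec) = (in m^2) 3.99e-20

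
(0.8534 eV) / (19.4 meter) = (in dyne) 7.048e-16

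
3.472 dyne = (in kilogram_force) 3.54e-06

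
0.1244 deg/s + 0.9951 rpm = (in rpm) 1.016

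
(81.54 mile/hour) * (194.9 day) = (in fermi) 6.138e+23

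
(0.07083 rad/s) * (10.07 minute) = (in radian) 42.8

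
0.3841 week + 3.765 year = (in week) 196.7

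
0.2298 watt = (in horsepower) 0.0003082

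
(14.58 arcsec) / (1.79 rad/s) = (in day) 4.571e-10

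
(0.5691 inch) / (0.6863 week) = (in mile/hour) 7.79e-08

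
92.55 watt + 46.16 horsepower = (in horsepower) 46.28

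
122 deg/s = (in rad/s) 2.129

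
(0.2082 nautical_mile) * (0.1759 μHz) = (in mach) 1.992e-07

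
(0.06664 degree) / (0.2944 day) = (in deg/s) 2.62e-06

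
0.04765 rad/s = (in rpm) 0.455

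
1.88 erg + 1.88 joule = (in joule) 1.88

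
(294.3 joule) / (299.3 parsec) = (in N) 3.187e-17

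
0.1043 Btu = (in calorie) 26.3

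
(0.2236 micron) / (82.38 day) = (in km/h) 1.131e-13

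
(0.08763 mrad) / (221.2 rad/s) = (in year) 1.256e-14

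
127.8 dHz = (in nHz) 1.278e+10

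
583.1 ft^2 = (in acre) 0.01339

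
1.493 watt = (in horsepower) 0.002002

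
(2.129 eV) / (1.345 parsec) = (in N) 8.219e-36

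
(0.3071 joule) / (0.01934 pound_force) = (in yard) 3.904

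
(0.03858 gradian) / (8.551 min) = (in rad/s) 1.181e-06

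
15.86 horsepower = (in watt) 1.183e+04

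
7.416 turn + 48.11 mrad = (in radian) 46.64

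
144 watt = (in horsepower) 0.1931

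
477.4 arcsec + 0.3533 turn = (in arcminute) 7639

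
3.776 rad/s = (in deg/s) 216.3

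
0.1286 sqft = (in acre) 2.952e-06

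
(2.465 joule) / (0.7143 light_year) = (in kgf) 3.72e-17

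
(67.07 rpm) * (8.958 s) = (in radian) 62.92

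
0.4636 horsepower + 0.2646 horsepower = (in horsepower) 0.7282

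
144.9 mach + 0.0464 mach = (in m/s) 4.935e+04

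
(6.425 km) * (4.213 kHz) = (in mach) 7.95e+04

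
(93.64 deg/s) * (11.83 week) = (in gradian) 7.444e+08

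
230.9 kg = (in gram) 2.309e+05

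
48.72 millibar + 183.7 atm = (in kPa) 1.862e+04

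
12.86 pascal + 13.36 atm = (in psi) 196.3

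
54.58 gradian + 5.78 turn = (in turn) 5.916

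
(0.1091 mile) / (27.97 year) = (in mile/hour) 4.453e-07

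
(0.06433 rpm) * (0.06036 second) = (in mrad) 0.4066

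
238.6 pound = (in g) 1.082e+05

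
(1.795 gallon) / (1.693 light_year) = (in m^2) 4.242e-19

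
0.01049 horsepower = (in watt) 7.822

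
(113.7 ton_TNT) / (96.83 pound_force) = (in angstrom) 1.104e+19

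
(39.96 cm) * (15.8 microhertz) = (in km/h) 2.273e-05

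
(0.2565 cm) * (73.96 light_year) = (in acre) 4.435e+11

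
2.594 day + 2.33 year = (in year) 2.337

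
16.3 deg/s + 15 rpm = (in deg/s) 106.3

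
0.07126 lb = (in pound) 0.07126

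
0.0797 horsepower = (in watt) 59.43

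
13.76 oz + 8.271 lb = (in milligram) 4.142e+06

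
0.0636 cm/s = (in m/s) 0.000636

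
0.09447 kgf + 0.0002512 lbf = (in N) 0.9276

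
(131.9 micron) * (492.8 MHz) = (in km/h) 2.34e+05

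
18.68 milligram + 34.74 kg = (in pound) 76.59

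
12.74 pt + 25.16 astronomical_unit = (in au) 25.16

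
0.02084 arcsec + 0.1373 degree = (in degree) 0.1373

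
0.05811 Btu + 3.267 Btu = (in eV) 2.19e+22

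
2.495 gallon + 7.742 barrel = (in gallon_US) 327.7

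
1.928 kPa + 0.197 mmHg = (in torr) 14.66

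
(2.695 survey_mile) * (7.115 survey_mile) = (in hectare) 4966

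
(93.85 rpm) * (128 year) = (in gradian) 2.526e+12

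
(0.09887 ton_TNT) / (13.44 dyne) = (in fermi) 3.078e+27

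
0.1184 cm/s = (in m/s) 0.001184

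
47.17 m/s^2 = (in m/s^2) 47.17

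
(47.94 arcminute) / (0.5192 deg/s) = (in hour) 0.0004275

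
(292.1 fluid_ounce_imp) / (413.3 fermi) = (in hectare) 2.008e+06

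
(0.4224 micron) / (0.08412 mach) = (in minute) 2.458e-10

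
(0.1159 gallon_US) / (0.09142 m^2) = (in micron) 4799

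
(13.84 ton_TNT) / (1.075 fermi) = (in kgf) 5.493e+24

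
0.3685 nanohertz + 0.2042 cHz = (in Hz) 0.002042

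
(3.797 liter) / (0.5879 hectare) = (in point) 0.001831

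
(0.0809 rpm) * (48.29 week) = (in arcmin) 8.506e+08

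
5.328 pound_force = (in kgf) 2.417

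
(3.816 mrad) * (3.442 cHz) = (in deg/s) 0.007526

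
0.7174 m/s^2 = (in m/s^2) 0.7174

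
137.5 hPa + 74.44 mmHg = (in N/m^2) 2.367e+04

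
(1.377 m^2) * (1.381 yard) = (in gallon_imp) 382.5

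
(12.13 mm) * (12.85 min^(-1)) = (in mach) 7.629e-06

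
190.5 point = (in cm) 6.72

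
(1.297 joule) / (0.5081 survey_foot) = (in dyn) 8.375e+05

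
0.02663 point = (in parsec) 3.045e-22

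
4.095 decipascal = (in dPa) 4.095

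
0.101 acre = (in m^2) 408.7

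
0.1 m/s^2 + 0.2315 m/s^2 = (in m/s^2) 0.3315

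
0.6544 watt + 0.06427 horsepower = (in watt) 48.58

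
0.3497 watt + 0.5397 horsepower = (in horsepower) 0.5402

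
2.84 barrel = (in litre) 451.5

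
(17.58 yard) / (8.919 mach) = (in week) 8.752e-09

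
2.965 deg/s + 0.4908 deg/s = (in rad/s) 0.06032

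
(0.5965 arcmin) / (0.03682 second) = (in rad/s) 0.004713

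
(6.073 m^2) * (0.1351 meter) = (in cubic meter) 0.8205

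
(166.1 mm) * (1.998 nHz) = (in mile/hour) 7.424e-10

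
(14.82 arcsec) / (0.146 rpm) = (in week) 7.77e-09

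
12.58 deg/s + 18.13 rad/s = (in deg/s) 1051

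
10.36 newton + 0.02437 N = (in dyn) 1.038e+06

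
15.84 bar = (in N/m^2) 1.584e+06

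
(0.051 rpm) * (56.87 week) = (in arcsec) 3.789e+10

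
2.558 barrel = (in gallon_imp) 89.46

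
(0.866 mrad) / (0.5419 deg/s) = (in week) 1.514e-07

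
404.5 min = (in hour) 6.742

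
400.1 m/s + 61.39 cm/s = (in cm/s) 4.007e+04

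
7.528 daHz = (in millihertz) 7.528e+04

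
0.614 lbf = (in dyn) 2.731e+05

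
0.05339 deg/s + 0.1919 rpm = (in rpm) 0.2008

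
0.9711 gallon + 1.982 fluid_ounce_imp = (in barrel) 0.02348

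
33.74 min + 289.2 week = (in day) 2024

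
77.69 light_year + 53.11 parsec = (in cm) 2.374e+20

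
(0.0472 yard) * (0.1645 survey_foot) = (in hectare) 2.164e-07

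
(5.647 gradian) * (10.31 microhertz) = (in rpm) 8.733e-06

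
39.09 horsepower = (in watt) 2.915e+04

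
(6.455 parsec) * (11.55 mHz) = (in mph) 5.146e+15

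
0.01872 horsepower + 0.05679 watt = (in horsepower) 0.0188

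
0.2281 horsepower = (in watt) 170.1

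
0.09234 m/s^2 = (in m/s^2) 0.09234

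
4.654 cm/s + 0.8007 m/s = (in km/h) 3.05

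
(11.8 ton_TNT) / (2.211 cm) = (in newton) 2.233e+12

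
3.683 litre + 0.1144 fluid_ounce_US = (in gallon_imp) 0.8109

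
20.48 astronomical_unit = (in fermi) 3.064e+27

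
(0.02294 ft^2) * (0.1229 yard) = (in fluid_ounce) 8.099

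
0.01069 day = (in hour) 0.2566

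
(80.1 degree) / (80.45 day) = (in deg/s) 1.152e-05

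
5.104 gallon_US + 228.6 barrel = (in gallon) 9606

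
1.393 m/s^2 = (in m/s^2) 1.393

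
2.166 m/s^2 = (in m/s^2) 2.166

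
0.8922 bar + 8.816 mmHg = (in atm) 0.8921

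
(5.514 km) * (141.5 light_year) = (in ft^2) 7.945e+22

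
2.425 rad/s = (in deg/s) 138.9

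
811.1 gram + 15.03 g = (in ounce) 29.14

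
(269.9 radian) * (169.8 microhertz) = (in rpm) 0.4376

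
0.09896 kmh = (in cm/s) 2.749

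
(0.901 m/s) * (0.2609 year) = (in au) 4.955e-05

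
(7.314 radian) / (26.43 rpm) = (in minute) 0.04404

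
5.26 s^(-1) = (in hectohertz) 0.0526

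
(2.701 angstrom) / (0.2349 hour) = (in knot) 6.209e-13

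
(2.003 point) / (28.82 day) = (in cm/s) 2.838e-08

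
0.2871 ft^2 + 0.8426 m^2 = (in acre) 0.0002148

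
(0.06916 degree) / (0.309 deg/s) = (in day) 2.59e-06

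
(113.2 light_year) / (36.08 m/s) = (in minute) 4.947e+14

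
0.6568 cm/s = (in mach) 1.929e-05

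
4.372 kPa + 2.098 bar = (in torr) 1606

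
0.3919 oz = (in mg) 1.111e+04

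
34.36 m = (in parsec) 1.114e-15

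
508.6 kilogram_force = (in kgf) 508.6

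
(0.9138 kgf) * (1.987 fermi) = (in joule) 1.781e-14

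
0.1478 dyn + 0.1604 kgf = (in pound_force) 0.3536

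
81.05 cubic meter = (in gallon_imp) 1.783e+04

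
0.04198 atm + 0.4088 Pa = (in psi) 0.617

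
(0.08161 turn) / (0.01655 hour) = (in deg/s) 0.4931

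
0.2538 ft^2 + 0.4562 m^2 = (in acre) 0.0001186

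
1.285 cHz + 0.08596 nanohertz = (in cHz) 1.285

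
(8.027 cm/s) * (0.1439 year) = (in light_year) 3.85e-11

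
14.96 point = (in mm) 5.278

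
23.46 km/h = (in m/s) 6.517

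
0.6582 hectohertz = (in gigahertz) 6.582e-08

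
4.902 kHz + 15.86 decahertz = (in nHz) 5.061e+12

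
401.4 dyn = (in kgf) 0.0004093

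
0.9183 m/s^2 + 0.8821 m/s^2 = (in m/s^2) 1.8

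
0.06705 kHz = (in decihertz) 670.5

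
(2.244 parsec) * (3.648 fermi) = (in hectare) 0.02526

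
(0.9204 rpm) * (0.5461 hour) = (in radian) 189.5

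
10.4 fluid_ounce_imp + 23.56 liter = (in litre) 23.86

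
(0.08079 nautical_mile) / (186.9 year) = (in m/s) 2.539e-08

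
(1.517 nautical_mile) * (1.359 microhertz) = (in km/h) 0.01375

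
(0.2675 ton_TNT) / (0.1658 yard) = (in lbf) 1.66e+09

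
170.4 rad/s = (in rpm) 1627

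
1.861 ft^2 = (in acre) 4.272e-05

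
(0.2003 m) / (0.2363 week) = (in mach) 4.116e-09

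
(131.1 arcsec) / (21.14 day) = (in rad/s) 3.48e-10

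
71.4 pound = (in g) 3.239e+04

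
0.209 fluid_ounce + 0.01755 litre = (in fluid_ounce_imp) 0.8352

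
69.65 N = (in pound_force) 15.66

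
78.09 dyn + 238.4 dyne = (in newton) 0.003165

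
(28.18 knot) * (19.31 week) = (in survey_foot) 5.555e+08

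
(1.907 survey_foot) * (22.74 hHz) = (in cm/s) 1.322e+05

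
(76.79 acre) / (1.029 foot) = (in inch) 3.901e+07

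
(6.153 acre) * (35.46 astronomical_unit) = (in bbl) 8.308e+17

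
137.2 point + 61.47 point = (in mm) 70.09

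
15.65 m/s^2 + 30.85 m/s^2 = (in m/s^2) 46.5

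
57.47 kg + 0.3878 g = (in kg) 57.47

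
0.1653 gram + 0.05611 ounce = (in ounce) 0.06194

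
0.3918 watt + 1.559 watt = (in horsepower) 0.002616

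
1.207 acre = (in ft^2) 5.258e+04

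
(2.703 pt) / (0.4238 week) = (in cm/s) 3.72e-07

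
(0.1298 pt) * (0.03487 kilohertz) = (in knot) 0.003104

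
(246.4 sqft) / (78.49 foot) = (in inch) 37.67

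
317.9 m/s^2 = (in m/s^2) 317.9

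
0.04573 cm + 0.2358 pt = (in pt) 1.532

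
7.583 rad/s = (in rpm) 72.41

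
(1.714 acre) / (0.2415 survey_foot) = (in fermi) 9.423e+19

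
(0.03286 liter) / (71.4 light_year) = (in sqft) 5.236e-22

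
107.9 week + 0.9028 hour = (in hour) 1.813e+04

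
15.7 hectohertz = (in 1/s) 1570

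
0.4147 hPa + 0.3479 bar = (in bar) 0.3483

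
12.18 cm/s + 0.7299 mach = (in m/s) 248.7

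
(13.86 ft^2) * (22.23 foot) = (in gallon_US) 2305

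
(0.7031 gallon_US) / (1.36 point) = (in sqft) 59.71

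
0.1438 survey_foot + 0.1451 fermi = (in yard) 0.04793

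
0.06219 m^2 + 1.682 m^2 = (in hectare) 0.0001744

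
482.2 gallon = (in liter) 1825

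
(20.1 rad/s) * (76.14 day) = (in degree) 7.576e+09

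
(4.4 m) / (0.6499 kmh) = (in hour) 0.00677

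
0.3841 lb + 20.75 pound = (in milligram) 9.586e+06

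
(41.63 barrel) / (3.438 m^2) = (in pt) 5457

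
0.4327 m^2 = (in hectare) 4.327e-05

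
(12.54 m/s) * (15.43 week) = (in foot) 3.839e+08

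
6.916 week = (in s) 4.183e+06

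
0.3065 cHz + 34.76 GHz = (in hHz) 3.476e+08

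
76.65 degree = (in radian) 1.338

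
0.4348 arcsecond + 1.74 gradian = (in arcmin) 93.97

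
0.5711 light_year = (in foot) 1.773e+16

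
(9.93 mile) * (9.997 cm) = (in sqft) 1.72e+04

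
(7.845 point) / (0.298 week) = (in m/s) 1.536e-08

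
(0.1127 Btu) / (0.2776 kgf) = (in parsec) 1.415e-15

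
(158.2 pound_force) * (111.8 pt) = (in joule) 27.75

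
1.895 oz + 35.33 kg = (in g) 3.538e+04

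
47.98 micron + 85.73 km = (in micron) 8.573e+10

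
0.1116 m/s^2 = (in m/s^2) 0.1116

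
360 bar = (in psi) 5221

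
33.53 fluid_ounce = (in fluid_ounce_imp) 34.9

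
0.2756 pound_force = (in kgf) 0.125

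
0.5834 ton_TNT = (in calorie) 5.834e+08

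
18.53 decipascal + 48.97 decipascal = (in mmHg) 0.05063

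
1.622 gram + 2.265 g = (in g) 3.887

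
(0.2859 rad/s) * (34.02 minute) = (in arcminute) 2.006e+06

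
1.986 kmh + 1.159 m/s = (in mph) 3.827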